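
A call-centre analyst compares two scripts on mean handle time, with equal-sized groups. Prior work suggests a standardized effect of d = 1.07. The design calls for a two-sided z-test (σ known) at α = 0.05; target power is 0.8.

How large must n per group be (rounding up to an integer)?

For power 0.8 need Φ(δ − z_{0.025}) = 0.8, so δ = z_{0.025} + z_{0.20} = 1.960 + 0.842 = 2.802.
(For δ > 0 the lower-tail rejection region contributes negligibly to power, so the one-term inversion is standard.)
δ = d·√(n/2) ⇒ n = 2(δ/d)² = 2 × (2.802 / 1.07)² = 13.71.
Round up to the next whole unit.

n = 14 per group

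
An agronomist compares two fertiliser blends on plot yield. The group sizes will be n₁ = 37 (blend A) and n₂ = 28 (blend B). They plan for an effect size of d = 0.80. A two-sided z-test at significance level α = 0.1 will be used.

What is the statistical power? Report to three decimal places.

Noncentrality parameter: δ = d / √(1/n₁ + 1/n₂) = 0.80 / √(1/37 + 1/28) = 3.1938
Critical value for a two-sided test at α = 0.1: z_{α/2} = 1.645.
Power = Φ(δ − 1.645) + Φ(−δ − 1.645) = Φ(1.549) + Φ(-4.839) = 0.9393 + 0.0000 = 0.9393.

Power ≈ 0.939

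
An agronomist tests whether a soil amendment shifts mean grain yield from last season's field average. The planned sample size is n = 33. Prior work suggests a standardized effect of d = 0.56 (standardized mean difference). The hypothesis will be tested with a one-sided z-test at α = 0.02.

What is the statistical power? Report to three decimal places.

Noncentrality parameter: δ = d·√n = 0.56 × √33 = 3.2170
Critical value for a one-sided test at α = 0.02: z_α = 2.054.
Power = Φ(δ − 2.054) = Φ(1.163) = 0.8776.

Power ≈ 0.878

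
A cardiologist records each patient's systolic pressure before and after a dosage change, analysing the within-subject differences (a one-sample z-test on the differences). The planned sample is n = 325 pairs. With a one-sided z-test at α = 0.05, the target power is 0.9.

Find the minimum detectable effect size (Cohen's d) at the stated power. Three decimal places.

d ≈ 0.162

Need Φ(δ − 1.645) = 0.9, so δ = 1.645 + 1.282 = 2.926.
δ = d·√n ⇒ d = δ/√n = 2.926/√325 = 0.1623.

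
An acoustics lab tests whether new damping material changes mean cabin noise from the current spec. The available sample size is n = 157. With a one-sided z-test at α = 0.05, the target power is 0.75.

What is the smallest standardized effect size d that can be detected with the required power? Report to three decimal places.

Need Φ(δ − 1.645) = 0.75, so δ = 1.645 + 0.674 = 2.319.
δ = d·√n ⇒ d = δ/√n = 2.319/√157 = 0.1851.

d ≈ 0.185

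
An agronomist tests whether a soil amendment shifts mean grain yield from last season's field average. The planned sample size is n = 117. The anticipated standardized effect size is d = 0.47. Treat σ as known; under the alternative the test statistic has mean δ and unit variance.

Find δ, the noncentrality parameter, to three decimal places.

The noncentrality parameter scales effect size by the design's sample-size factor: δ = d·√n = 0.47 × √117 = 5.0838

δ ≈ 5.084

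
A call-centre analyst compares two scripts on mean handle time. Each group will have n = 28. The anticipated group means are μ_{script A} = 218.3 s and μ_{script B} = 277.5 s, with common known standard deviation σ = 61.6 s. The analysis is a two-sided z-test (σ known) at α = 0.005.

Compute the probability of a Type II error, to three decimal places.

β ≈ 0.215

Standardized effect: d = |μ_{script A} − μ_{script B}| / σ = |218.3 − 277.5| / 61.6 = 0.9610
Noncentrality parameter: δ = d·√(n/2) = 0.9610 × √(28/2) = 3.5959
Critical value for a two-sided test at α = 0.005: z_{α/2} = 2.807.
Power = Φ(δ − 2.807) + Φ(−δ − 2.807) = Φ(0.789) + Φ(-6.403) = 0.7849 + 0.0000 = 0.7849.
Type II error: β = 1 − power = 1 − 0.7849 = 0.2151.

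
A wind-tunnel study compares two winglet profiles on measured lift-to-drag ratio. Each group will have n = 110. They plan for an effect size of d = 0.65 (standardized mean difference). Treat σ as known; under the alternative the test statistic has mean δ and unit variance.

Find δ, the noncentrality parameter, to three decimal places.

δ ≈ 4.821

δ = d·√(n/2) = 0.65 × √(110/2) = 4.8205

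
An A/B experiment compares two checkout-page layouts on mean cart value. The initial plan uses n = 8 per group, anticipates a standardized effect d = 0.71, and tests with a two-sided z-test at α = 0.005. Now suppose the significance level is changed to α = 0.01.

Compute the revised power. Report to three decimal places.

δ = d·√(n/2) = 0.71 × √(8/2) = 1.4200 (unchanged). New critical value: z_{0.005} = 2.576.
Revised power = Φ(δ − 2.576) + Φ(−δ − 2.576) = Φ(-1.156) + Φ(-3.996) = 0.1239 + 0.0000 = 0.1239.

Power ≈ 0.124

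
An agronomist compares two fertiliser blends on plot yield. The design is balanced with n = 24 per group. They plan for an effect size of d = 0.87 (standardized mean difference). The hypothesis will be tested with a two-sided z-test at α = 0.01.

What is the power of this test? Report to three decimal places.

Noncentrality parameter: δ = d·√(n/2) = 0.87 × √(24/2) = 3.0138
Two-sided α = 0.01 → critical value z_{0.005} = 2.576.
Power = Φ(δ − 2.576) + Φ(−δ − 2.576) = Φ(0.438) + Φ(-5.590) = 0.6693 + 0.0000 = 0.6693.

Power ≈ 0.669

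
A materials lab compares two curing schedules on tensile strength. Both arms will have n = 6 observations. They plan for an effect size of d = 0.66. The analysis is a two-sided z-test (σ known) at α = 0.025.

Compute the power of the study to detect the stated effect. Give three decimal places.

Noncentrality parameter: δ = d·√(n/2) = 0.66 × √(6/2) = 1.1432
Critical value for a two-sided test at α = 0.025: z_{α/2} = 2.241.
Power = Φ(δ − 2.241) + Φ(−δ − 2.241) = Φ(-1.098) + Φ(-3.385) = 0.1360 + 0.0004 = 0.1364.

Power ≈ 0.136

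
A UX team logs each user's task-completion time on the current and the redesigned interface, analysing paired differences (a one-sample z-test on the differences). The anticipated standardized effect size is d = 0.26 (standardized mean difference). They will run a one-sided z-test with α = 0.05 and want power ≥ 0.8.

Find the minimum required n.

n = 92

For power 0.8 need Φ(δ − z_{0.05}) = 0.8, so δ = z_{0.05} + z_{0.20} = 1.645 + 0.842 = 2.486.
δ = d·√n ⇒ n = (δ/d)² = (2.486 / 0.26)² = 91.46.
Rounding up, n = 92.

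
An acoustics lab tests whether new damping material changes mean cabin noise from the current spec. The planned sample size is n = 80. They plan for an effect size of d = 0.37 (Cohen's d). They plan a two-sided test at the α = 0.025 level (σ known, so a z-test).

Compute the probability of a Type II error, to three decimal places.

Noncentrality parameter: δ = d·√n = 0.37 × √80 = 3.3094
Critical value for a two-sided test at α = 0.025: z_{α/2} = 2.241.
Power = Φ(δ − 2.241) + Φ(−δ − 2.241) = Φ(1.068) + Φ(-5.551) = 0.8572 + 0.0000 = 0.8572.
Type II error: β = 1 − power = 1 − 0.8572 = 0.1428.

β ≈ 0.143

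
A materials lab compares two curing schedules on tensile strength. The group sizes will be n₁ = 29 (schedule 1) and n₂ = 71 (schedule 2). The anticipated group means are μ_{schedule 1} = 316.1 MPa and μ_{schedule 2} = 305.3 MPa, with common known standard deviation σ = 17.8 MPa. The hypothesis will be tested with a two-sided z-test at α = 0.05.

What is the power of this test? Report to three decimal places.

Standardized effect: d = |μ_{schedule 1} − μ_{schedule 2}| / σ = |316.1 − 305.3| / 17.8 = 0.6067
Noncentrality parameter: δ = d / √(1/n₁ + 1/n₂) = 0.6067 / √(1/29 + 1/71) = 2.7532
Two-sided α = 0.05 → critical value z_{0.025} = 1.960.
Power = Φ(δ − 1.960) + Φ(−δ − 1.960) = Φ(0.793) + Φ(-4.713) = 0.7862 + 0.0000 = 0.7862.

Power ≈ 0.786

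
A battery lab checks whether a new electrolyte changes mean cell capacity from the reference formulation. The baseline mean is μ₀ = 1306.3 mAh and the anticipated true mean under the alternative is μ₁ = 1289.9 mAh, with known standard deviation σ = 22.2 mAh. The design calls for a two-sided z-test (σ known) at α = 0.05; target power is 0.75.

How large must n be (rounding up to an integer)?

Standardized effect: d = |μ₁ − μ₀| / σ = |1289.9 − 1306.3| / 22.2 = 0.7387
For power 0.75 need Φ(δ − z_{0.025}) = 0.75, so δ = z_{0.025} + z_{0.25} = 1.960 + 0.674 = 2.634.
(Ignoring the negligible lower-tail rejection probability gives the usual closed-form inversion.)
δ = d·√n ⇒ n = (δ/d)² = (2.634 / 0.7387)² = 12.72.
Rounding up, n = 13.

n = 13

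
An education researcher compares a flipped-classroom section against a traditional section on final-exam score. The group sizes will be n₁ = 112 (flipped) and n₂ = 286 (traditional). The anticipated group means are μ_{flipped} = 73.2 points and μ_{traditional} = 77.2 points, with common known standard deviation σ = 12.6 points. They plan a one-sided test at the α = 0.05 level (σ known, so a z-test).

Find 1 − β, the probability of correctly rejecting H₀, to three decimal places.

Power ≈ 0.886

Standardized effect: d = |μ_{flipped} − μ_{traditional}| / σ = |73.2 − 77.2| / 12.6 = 0.3175
Noncentrality parameter: δ = d / √(1/n₁ + 1/n₂) = 0.3175 / √(1/112 + 1/286) = 2.8480
Critical value for a one-sided test at α = 0.05: z_α = 1.645.
Power = P(Z > 1.645 − δ) = Φ(1.203) = 0.8855.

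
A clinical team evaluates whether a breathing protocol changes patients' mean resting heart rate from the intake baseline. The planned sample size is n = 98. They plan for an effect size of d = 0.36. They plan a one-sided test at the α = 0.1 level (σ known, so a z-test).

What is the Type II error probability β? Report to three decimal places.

β ≈ 0.011

Noncentrality parameter: δ = d·√n = 0.36 × √98 = 3.5638
One-sided α = 0.1 → critical value z_{0.1} = 1.282.
Power = Φ(δ − 1.282) = Φ(2.282) = 0.9888.
Type II error: β = 1 − power = 1 − 0.9888 = 0.0112.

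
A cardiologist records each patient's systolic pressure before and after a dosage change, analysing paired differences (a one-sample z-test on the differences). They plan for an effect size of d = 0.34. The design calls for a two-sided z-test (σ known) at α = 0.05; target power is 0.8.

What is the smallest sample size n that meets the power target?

Set Φ(δ − 1.960) = 0.8; then δ − 1.960 = Φ⁻¹(0.8) = 0.842, giving δ = 2.802.
(For δ > 0 the lower-tail rejection region contributes negligibly to power, so the one-term inversion is standard.)
δ = d·√n ⇒ n = (δ/d)² = (2.802 / 0.34)² = 67.90.
Rounding up, n = 68.

n = 68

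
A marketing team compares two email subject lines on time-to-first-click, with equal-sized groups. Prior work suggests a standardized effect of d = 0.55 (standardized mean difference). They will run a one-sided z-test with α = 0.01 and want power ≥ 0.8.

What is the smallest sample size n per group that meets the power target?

For power 0.8 need Φ(δ − z_{0.01}) = 0.8, so δ = z_{0.01} + z_{0.20} = 2.326 + 0.842 = 3.168.
δ = d·√(n/2) ⇒ n = 2(δ/d)² = 2 × (3.168 / 0.55)² = 66.35.
Round up to the next whole unit.

n = 67 per group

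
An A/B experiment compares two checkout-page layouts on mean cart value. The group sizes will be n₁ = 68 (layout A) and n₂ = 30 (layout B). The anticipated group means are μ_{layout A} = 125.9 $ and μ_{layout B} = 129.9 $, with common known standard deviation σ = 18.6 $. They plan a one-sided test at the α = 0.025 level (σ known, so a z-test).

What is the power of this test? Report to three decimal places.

Standardized effect: d = |μ_{layout A} − μ_{layout B}| / σ = |125.9 − 129.9| / 18.6 = 0.2151
Noncentrality parameter: δ = d / √(1/n₁ + 1/n₂) = 0.2151 / √(1/68 + 1/30) = 0.9812
Critical value for a one-sided test at α = 0.025: z_α = 1.960.
Power = P(Z > 1.960 − δ) = Φ(-0.979) = 0.1638.

Power ≈ 0.164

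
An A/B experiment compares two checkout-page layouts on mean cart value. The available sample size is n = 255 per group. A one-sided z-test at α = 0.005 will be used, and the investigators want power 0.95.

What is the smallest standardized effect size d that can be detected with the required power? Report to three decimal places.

d ≈ 0.374

Need Φ(δ − 2.576) = 0.95, so δ = 2.576 + 1.645 = 4.221.
δ = d·√(n/2) ⇒ d = δ/√(n/2) = 4.221/√(255/2) = 0.3738.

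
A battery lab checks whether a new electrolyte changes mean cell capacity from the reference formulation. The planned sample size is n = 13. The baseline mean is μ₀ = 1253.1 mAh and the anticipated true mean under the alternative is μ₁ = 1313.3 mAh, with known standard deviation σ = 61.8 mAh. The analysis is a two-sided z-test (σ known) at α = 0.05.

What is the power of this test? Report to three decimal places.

Power ≈ 0.940

Standardized effect: d = |μ₁ − μ₀| / σ = |1313.3 − 1253.1| / 61.8 = 0.9741
Noncentrality parameter: λ = d·√n = 0.9741 × √13 = 3.5122
Two-sided α = 0.05 → critical value z_{0.025} = 1.960.
Power = Φ(λ − 1.960) + Φ(−λ − 1.960) = Φ(1.552) + Φ(-5.472) = 0.9397 + 0.0000 = 0.9397.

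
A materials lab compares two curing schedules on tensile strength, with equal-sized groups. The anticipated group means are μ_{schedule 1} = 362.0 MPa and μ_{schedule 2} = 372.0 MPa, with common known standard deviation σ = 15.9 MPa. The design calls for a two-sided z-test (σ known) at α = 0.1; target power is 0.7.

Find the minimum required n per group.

n = 24 per group

Standardized effect: d = |μ_{schedule 1} − μ_{schedule 2}| / σ = |362.0 − 372.0| / 15.9 = 0.6289
For power 0.7 need Φ(δ − z_{0.05}) = 0.7, so δ = z_{0.05} + z_{0.30} = 1.645 + 0.524 = 2.169.
(The Φ(−δ − z_{α/2}) term is vanishingly small for δ > 0 and is dropped in the standard sample-size formula.)
δ = d·√(n/2) ⇒ n = 2(δ/d)² = 2 × (2.169 / 0.6289)² = 23.79.
Round up to the next whole unit.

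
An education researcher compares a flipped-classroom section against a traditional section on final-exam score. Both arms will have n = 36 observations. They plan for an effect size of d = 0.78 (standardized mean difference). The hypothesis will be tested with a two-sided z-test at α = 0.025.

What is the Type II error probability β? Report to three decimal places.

Noncentrality parameter: δ = d·√(n/2) = 0.78 × √(36/2) = 3.3093
Critical value for a two-sided test at α = 0.025: z_{α/2} = 2.241.
Power = Φ(δ − 2.241) + Φ(−δ − 2.241) = Φ(1.068) + Φ(-5.551) = 0.8572 + 0.0000 = 0.8572.
Type II error: β = 1 − power = 1 − 0.8572 = 0.1428.

β ≈ 0.143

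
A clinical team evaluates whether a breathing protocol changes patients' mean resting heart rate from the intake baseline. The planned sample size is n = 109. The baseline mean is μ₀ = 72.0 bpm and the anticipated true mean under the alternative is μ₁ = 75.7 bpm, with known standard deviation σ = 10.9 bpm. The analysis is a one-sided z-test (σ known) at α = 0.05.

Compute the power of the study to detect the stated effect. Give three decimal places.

Standardized effect: d = |μ₁ − μ₀| / σ = |75.7 − 72.0| / 10.9 = 0.3394
Noncentrality parameter: δ = d·√n = 0.3394 × √109 = 3.5440
Critical value for a one-sided test at α = 0.05: z_α = 1.645.
Power = Φ(δ − 1.645) = Φ(1.899) = 0.9712.

Power ≈ 0.971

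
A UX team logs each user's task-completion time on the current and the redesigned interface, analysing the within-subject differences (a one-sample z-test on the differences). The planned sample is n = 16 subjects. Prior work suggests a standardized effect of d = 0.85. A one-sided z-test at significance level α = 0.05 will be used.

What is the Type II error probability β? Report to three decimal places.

β ≈ 0.040

Noncentrality parameter: δ = d·√n = 0.85 × √16 = 3.4000
Critical value for a one-sided test at α = 0.05: z_α = 1.645.
Power = P(Z > 1.645 − δ) = Φ(1.755) = 0.9604.
Type II error: β = 1 − power = 1 − 0.9604 = 0.0396.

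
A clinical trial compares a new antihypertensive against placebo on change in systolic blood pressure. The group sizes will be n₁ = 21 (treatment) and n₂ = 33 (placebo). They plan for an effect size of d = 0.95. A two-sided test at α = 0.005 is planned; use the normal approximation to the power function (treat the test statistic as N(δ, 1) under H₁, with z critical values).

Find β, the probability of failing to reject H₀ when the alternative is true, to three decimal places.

Noncentrality parameter: δ = d / √(1/n₁ + 1/n₂) = 0.95 / √(1/21 + 1/33) = 3.4032
Two-sided α = 0.005 → critical value z_{0.0025} = 2.807.
Power = Φ(δ − 2.807) + Φ(−δ − 2.807) = Φ(0.596) + Φ(-6.210) = 0.7245 + 0.0000 = 0.7245.
Type II error: β = 1 − power = 1 − 0.7245 = 0.2755.

β ≈ 0.276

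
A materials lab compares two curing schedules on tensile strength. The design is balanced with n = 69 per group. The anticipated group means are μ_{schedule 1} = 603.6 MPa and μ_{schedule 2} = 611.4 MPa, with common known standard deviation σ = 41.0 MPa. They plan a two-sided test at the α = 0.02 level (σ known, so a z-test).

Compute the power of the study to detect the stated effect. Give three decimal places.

Standardized effect: d = |μ_{schedule 1} − μ_{schedule 2}| / σ = |603.6 − 611.4| / 41.0 = 0.1902
Noncentrality parameter: δ = d·√(n/2) = 0.1902 × √(69/2) = 1.1174
Two-sided α = 0.02 → critical value z_{0.01} = 2.326.
Power = Φ(δ − 2.326) + Φ(−δ − 2.326) = Φ(-1.209) + Φ(-3.444) = 0.1133 + 0.0003 = 0.1136.

Power ≈ 0.114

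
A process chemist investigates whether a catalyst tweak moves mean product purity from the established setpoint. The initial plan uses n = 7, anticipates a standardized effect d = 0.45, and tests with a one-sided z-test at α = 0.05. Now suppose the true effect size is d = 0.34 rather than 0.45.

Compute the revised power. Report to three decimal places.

Power ≈ 0.228

With d = 0.34: δ = d·√n = 0.34 × √7 = 0.8996. Critical value z_{0.05} = 1.645.
Revised power = Φ(δ − 1.645) = Φ(-0.745) = 0.2280.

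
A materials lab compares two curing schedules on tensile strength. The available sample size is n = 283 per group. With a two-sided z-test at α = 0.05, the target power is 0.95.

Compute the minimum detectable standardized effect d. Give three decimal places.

Need Φ(δ − 1.960) = 0.95, so δ = 1.960 + 1.645 = 3.605.
(The second rejection-region term Φ(−δ − z_{α/2}) is negligible and dropped.)
δ = d·√(n/2) ⇒ d = δ/√(n/2) = 3.605/√(283/2) = 0.3030.

d ≈ 0.303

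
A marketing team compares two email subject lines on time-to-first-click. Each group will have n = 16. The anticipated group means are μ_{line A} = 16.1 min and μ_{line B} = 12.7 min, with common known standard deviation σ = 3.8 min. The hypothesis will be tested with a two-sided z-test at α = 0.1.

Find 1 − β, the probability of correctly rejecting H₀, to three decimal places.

Standardized effect: d = |μ_{line A} − μ_{line B}| / σ = |16.1 − 12.7| / 3.8 = 0.8947
Noncentrality parameter: δ = d·√(n/2) = 0.8947 × √(16/2) = 2.5307
Two-sided α = 0.1 → critical value z_{0.05} = 1.645.
Power = Φ(δ − 1.645) + Φ(−δ − 1.645) = Φ(0.886) + Φ(-4.176) = 0.8121 + 0.0000 = 0.8122.

Power ≈ 0.812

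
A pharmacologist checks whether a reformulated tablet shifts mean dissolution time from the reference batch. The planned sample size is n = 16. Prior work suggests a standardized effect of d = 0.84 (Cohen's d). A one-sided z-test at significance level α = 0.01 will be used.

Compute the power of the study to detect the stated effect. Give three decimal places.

Noncentrality parameter: δ = d·√n = 0.84 × √16 = 3.3600
Critical value for a one-sided test at α = 0.01: z_α = 2.326.
Power = P(Z > 2.326 − δ) = Φ(1.034) = 0.8494.

Power ≈ 0.849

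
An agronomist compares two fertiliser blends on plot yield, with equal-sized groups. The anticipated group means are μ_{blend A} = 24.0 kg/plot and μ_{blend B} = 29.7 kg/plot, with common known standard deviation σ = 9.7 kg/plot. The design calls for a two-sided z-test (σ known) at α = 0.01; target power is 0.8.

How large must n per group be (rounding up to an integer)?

Standardized effect: d = |μ_{blend A} − μ_{blend B}| / σ = |24.0 − 29.7| / 9.7 = 0.5876
For power 0.8 need Φ(δ − z_{0.005}) = 0.8, so δ = z_{0.005} + z_{0.20} = 2.576 + 0.842 = 3.417.
(The Φ(−δ − z_{α/2}) term is vanishingly small for δ > 0 and is dropped in the standard sample-size formula.)
δ = d·√(n/2) ⇒ n = 2(δ/d)² = 2 × (3.417 / 0.5876)² = 67.64.
Round up to the next whole unit.

n = 68 per group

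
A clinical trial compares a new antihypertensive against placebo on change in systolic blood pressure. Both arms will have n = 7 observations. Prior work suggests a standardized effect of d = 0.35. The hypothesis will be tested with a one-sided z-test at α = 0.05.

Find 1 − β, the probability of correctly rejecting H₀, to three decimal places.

Power ≈ 0.161

Noncentrality parameter: δ = d·√(n/2) = 0.35 × √(7/2) = 0.6548
Critical value for a one-sided test at α = 0.05: z_α = 1.645.
Power = P(Z > 1.645 − δ) = Φ(-0.990) = 0.1611.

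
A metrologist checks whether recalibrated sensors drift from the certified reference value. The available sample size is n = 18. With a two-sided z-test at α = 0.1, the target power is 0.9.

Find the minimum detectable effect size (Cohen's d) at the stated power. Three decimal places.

d ≈ 0.690

Need Φ(δ − 1.645) = 0.9, so δ = 1.645 + 1.282 = 2.926.
(The second rejection-region term Φ(−δ − z_{α/2}) is negligible and dropped.)
δ = d·√n ⇒ d = δ/√n = 2.926/√18 = 0.6898.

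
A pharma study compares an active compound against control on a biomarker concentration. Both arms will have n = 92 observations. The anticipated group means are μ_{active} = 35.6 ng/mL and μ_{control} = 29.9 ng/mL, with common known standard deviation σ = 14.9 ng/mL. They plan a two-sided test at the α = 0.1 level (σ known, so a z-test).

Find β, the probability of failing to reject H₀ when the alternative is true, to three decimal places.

β ≈ 0.171

Standardized effect: d = |μ_{active} − μ_{control}| / σ = |35.6 − 29.9| / 14.9 = 0.3826
Noncentrality parameter: δ = d·√(n/2) = 0.3826 × √(92/2) = 2.5946
Critical value for a two-sided test at α = 0.1: z_{α/2} = 1.645.
Power = Φ(δ − 1.645) + Φ(−δ − 1.645) = Φ(0.950) + Φ(-4.239) = 0.8289 + 0.0000 = 0.8289.
Type II error: β = 1 − power = 1 − 0.8289 = 0.1711.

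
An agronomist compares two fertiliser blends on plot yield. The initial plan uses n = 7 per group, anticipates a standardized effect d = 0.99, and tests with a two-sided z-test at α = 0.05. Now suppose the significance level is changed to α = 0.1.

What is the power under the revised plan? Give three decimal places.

δ = d·√(n/2) = 0.99 × √(7/2) = 1.8521 (unchanged). New critical value: z_{0.05} = 1.645.
Revised power = Φ(δ − 1.645) + Φ(−δ − 1.645) = Φ(0.207) + Φ(-3.497) = 0.5821 + 0.0002 = 0.5823.

Power ≈ 0.582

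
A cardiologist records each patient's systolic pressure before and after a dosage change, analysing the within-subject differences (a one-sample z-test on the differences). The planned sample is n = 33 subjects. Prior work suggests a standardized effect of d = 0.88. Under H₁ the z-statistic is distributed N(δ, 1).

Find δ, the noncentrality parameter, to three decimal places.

The noncentrality parameter scales effect size by the design's sample-size factor: δ = d·√n = 0.88 × √33 = 5.0552

δ ≈ 5.055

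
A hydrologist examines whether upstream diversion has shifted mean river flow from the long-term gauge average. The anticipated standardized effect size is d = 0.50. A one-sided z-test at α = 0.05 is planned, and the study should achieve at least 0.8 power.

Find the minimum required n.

n = 25

Set Φ(δ − 1.645) = 0.8; then δ − 1.645 = Φ⁻¹(0.8) = 0.842, giving δ = 2.486.
δ = d·√n ⇒ n = (δ/d)² = (2.486 / 0.50)² = 24.73.
Round up to the next whole unit.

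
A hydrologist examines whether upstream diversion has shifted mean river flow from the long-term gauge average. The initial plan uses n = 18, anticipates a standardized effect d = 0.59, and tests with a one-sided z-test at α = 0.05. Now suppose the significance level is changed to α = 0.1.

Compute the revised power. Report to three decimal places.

Power ≈ 0.889

δ = d·√n = 0.59 × √18 = 2.5032 (unchanged). New critical value: z_{0.1} = 1.282.
Revised power = Φ(δ − 1.282) = Φ(1.222) = 0.8891.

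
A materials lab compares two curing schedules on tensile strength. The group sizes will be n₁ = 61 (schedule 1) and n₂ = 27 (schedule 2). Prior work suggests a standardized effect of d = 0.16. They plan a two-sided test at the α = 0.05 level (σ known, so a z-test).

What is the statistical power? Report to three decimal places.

Noncentrality parameter: δ = d / √(1/n₁ + 1/n₂) = 0.16 / √(1/61 + 1/27) = 0.6922
Critical value for a two-sided test at α = 0.05: z_{α/2} = 1.960.
Power = Φ(δ − 1.960) + Φ(−δ − 1.960) = Φ(-1.268) + Φ(-2.652) = 0.1024 + 0.0040 = 0.1064.

Power ≈ 0.106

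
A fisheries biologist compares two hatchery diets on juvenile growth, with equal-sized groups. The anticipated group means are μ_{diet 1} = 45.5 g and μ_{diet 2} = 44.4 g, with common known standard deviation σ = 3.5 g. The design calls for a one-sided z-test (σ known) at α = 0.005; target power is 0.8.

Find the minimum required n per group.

n = 237 per group

Standardized effect: d = |μ_{diet 1} − μ_{diet 2}| / σ = |45.5 − 44.4| / 3.5 = 0.3143
For power 0.8 need Φ(δ − z_{0.005}) = 0.8, so δ = z_{0.005} + z_{0.20} = 2.576 + 0.842 = 3.417.
δ = d·√(n/2) ⇒ n = 2(δ/d)² = 2 × (3.417 / 0.3143)² = 236.47.
Rounding up, n = 237 per group.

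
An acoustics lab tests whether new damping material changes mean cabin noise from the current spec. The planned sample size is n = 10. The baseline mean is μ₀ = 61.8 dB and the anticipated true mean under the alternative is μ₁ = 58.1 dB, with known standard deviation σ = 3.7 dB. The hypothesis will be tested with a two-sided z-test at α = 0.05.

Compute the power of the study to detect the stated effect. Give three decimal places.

Power ≈ 0.885

Standardized effect: d = |μ₁ − μ₀| / σ = |58.1 − 61.8| / 3.7 = 1.0000
Noncentrality parameter: δ = d·√n = 1.0000 × √10 = 3.1623
Critical value for a two-sided test at α = 0.05: z_{α/2} = 1.960.
Power = Φ(δ − 1.960) + Φ(−δ − 1.960) = Φ(1.202) + Φ(-5.122) = 0.8854 + 0.0000 = 0.8854.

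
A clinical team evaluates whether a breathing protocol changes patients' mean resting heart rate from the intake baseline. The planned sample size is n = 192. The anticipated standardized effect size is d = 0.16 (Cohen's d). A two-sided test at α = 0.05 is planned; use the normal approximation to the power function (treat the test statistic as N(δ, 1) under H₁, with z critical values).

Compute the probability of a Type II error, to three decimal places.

β ≈ 0.399

Noncentrality parameter: δ = d·√n = 0.16 × √192 = 2.2170
Critical value for a two-sided test at α = 0.05: z_{α/2} = 1.960.
Power = Φ(δ − 1.960) + Φ(−δ − 1.960) = Φ(0.257) + Φ(-4.177) = 0.6014 + 0.0000 = 0.6014.
Type II error: β = 1 − power = 1 − 0.6014 = 0.3986.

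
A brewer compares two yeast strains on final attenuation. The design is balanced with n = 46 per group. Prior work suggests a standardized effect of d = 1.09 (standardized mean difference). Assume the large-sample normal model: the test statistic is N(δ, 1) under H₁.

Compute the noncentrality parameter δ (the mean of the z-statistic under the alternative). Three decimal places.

δ ≈ 5.227

δ = d·√(n/2) = 1.09 × √(46/2) = 5.2275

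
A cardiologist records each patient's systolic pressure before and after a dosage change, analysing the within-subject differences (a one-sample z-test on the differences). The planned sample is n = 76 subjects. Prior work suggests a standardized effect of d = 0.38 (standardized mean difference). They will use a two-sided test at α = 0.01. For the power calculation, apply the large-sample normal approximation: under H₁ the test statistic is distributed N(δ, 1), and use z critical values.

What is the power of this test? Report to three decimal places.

Power ≈ 0.769

Noncentrality parameter: δ = d·√n = 0.38 × √76 = 3.3128
Critical value for a two-sided test at α = 0.01: z_{α/2} = 2.576.
Power = Φ(δ − 2.576) + Φ(−δ − 2.576) = Φ(0.737) + Φ(-5.889) = 0.7694 + 0.0000 = 0.7694.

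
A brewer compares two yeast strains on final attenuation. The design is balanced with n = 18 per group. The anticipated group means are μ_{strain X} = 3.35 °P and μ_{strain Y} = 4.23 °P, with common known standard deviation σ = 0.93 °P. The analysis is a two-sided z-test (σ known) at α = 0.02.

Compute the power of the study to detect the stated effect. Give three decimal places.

Standardized effect: d = |μ_{strain X} − μ_{strain Y}| / σ = |3.35 − 4.23| / 0.93 = 0.9462
Noncentrality parameter: δ = d·√(n/2) = 0.9462 × √(18/2) = 2.8387
Critical value for a two-sided test at α = 0.02: z_{α/2} = 2.326.
Power = Φ(δ − 2.326) + Φ(−δ − 2.326) = Φ(0.512) + Φ(-5.165) = 0.6958 + 0.0000 = 0.6958.

Power ≈ 0.696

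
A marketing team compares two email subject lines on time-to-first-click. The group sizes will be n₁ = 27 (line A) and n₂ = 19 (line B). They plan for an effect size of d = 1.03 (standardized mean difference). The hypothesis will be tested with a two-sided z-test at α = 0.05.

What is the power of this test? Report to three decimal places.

Power ≈ 0.931

Noncentrality parameter: δ = d / √(1/n₁ + 1/n₂) = 1.03 / √(1/27 + 1/19) = 3.4397
Two-sided α = 0.05 → critical value z_{0.025} = 1.960.
Power = Φ(δ − 1.960) + Φ(−δ − 1.960) = Φ(1.480) + Φ(-5.400) = 0.9305 + 0.0000 = 0.9305.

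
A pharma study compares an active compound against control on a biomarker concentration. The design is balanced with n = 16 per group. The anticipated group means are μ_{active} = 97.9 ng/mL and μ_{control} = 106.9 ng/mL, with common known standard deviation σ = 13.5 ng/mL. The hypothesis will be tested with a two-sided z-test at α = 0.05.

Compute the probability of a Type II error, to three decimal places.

β ≈ 0.530

Standardized effect: d = |μ_{active} − μ_{control}| / σ = |97.9 − 106.9| / 13.5 = 0.6667
Noncentrality parameter: δ = d·√(n/2) = 0.6667 × √(16/2) = 1.8856
Two-sided α = 0.05 → critical value z_{0.025} = 1.960.
Power = Φ(δ − 1.960) + Φ(−δ − 1.960) = Φ(-0.074) + Φ(-3.846) = 0.4704 + 0.0001 = 0.4704.
Type II error: β = 1 − power = 1 − 0.4704 = 0.5296.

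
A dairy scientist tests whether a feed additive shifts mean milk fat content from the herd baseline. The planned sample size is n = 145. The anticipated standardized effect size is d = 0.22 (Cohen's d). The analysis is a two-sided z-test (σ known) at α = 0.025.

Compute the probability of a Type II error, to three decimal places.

Noncentrality parameter: δ = d·√n = 0.22 × √145 = 2.6492
Critical value for a two-sided test at α = 0.025: z_{α/2} = 2.241.
Power = Φ(δ − 2.241) + Φ(−δ − 2.241) = Φ(0.408) + Φ(-4.891) = 0.6583 + 0.0000 = 0.6583.
Type II error: β = 1 − power = 1 − 0.6583 = 0.3417.

β ≈ 0.342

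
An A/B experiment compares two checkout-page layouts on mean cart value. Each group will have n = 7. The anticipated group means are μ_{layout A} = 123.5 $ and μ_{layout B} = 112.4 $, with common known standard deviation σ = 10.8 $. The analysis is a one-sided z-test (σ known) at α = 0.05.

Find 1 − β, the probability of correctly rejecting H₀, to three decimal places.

Standardized effect: d = |μ_{layout A} − μ_{layout B}| / σ = |123.5 − 112.4| / 10.8 = 1.0278
Noncentrality parameter: δ = d·√(n/2) = 1.0278 × √(7/2) = 1.9228
Critical value for a one-sided test at α = 0.05: z_α = 1.645.
Power = Φ(δ − 1.645) = Φ(0.278) = 0.6095.

Power ≈ 0.609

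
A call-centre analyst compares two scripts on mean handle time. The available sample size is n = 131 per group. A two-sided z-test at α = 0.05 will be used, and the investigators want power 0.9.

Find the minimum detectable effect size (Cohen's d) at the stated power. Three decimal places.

Need Φ(δ − 1.960) = 0.9, so δ = 1.960 + 1.282 = 3.242.
(Lower-tail contribution to power is negligible for δ > 0.)
δ = d·√(n/2) ⇒ d = δ/√(n/2) = 3.242/√(131/2) = 0.4005.

d ≈ 0.401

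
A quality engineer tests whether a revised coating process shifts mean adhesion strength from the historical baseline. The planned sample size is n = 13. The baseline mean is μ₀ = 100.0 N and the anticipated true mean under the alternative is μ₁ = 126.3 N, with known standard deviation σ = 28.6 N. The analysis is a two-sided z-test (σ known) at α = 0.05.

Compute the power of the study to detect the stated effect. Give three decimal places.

Power ≈ 0.912

Standardized effect: d = |μ₁ − μ₀| / σ = |126.3 − 100.0| / 28.6 = 0.9196
Noncentrality parameter: δ = d·√n = 0.9196 × √13 = 3.3156
Critical value for a two-sided test at α = 0.05: z_{α/2} = 1.960.
Power = Φ(δ − 1.960) + Φ(−δ − 1.960) = Φ(1.356) + Φ(-5.276) = 0.9124 + 0.0000 = 0.9124.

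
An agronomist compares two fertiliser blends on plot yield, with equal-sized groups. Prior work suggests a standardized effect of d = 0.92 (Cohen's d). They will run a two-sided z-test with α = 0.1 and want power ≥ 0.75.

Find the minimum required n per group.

For power 0.75 need Φ(δ − z_{0.05}) = 0.75, so δ = z_{0.05} + z_{0.25} = 1.645 + 0.674 = 2.319.
(For δ > 0 the lower-tail rejection region contributes negligibly to power, so the one-term inversion is standard.)
δ = d·√(n/2) ⇒ n = 2(δ/d)² = 2 × (2.319 / 0.92)² = 12.71.
Round up to the next whole unit.

n = 13 per group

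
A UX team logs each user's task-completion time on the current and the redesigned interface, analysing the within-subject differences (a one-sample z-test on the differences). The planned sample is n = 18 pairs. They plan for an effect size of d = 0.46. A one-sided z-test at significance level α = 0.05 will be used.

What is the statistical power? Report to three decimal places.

Power ≈ 0.620

Noncentrality parameter: δ = d·√n = 0.46 × √18 = 1.9516
Critical value for a one-sided test at α = 0.05: z_α = 1.645.
Power = Φ(δ − 1.645) = Φ(0.307) = 0.6205.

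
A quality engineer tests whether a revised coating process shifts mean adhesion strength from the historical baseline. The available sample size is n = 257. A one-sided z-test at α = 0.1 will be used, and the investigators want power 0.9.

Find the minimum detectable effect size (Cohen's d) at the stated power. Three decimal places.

d ≈ 0.160

Required noncentrality: δ = z_{0.1} + z_{0.10} = 1.282 + 1.282 = 2.563.
δ = d·√n ⇒ d = δ/√n = 2.563/√257 = 0.1599.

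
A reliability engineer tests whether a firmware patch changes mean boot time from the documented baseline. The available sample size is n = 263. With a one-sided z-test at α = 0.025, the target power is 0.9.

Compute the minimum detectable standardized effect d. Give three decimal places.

Need Φ(δ − 1.960) = 0.9, so δ = 1.960 + 1.282 = 3.242.
δ = d·√n ⇒ d = δ/√n = 3.242/√263 = 0.1999.

d ≈ 0.200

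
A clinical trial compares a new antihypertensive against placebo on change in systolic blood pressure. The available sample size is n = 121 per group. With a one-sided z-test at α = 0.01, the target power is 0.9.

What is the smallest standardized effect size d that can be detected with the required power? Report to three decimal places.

Required noncentrality: δ = z_{0.01} + z_{0.10} = 2.326 + 1.282 = 3.608.
δ = d·√(n/2) ⇒ d = δ/√(n/2) = 3.608/√(121/2) = 0.4638.

d ≈ 0.464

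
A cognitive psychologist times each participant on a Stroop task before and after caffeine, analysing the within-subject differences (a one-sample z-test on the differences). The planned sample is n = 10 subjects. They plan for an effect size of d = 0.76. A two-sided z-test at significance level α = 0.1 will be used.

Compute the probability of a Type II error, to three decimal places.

Noncentrality parameter: λ = d·√n = 0.76 × √10 = 2.4033
Critical value for a two-sided test at α = 0.1: z_{α/2} = 1.645.
Power = Φ(λ − 1.645) + Φ(−λ − 1.645) = Φ(0.758) + Φ(-4.048) = 0.7759 + 0.0000 = 0.7759.
Type II error: β = 1 − power = 1 − 0.7759 = 0.2241.

β ≈ 0.224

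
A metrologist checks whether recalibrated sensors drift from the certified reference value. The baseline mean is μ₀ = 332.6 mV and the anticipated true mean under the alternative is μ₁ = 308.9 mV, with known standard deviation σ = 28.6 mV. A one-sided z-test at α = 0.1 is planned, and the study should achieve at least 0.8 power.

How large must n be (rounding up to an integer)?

Standardized effect: d = |μ₁ − μ₀| / σ = |308.9 − 332.6| / 28.6 = 0.8287
Set Φ(δ − 1.282) = 0.8; then δ − 1.282 = Φ⁻¹(0.8) = 0.842, giving δ = 2.123.
δ = d·√n ⇒ n = (δ/d)² = (2.123 / 0.8287)² = 6.56.
Rounding up, n = 7.

n = 7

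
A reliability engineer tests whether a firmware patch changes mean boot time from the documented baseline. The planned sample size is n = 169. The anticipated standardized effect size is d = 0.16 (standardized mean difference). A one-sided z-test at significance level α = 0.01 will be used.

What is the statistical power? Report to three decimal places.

Power ≈ 0.403

Noncentrality parameter: δ = d·√n = 0.16 × √169 = 2.0800
Critical value for a one-sided test at α = 0.01: z_α = 2.326.
Power = P(Z > 2.326 − δ) = Φ(-0.246) = 0.4027.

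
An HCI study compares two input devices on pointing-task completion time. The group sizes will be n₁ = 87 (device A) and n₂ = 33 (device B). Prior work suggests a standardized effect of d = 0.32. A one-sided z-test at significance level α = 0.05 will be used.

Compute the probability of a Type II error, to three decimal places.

Noncentrality parameter: δ = d / √(1/n₁ + 1/n₂) = 0.32 / √(1/87 + 1/33) = 1.5652
Critical value for a one-sided test at α = 0.05: z_α = 1.645.
Power = Φ(δ − 1.645) = Φ(-0.080) = 0.4683.
Type II error: β = 1 − power = 1 − 0.4683 = 0.5317.

β ≈ 0.532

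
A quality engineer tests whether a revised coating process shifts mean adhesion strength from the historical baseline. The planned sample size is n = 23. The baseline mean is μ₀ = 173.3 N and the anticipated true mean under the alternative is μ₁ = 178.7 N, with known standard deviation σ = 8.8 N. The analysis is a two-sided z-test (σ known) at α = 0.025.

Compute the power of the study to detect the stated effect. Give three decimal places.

Power ≈ 0.759

Standardized effect: d = |μ₁ − μ₀| / σ = |178.7 − 173.3| / 8.8 = 0.6136
Noncentrality parameter: δ = d·√n = 0.6136 × √23 = 2.9429
Two-sided α = 0.025 → critical value z_{0.0125} = 2.241.
Power = Φ(δ − 2.241) + Φ(−δ − 2.241) = Φ(0.701) + Φ(-5.184) = 0.7585 + 0.0000 = 0.7585.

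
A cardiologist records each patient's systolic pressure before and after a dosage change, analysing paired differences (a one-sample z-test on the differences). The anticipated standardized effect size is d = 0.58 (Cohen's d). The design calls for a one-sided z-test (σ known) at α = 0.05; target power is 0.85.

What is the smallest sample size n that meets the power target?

n = 22

For power 0.85 need Φ(δ − z_{0.05}) = 0.85, so δ = z_{0.05} + z_{0.15} = 1.645 + 1.036 = 2.681.
δ = d·√n ⇒ n = (δ/d)² = (2.681 / 0.58)² = 21.37.
Rounding up, n = 22.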